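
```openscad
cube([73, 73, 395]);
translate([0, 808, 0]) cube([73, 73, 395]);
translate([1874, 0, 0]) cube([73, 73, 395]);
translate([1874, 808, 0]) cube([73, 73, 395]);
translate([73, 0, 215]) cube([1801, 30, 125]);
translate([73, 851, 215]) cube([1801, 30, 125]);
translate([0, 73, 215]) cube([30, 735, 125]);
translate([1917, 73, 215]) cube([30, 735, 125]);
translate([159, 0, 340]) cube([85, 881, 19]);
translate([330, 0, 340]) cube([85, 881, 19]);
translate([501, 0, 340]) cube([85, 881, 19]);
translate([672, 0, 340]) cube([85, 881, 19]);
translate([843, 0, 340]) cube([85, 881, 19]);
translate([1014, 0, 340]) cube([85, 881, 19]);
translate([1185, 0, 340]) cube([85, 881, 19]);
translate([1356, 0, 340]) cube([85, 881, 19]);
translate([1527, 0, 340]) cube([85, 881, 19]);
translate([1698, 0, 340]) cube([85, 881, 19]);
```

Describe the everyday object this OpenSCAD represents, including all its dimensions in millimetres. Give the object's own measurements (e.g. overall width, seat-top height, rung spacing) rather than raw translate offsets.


A bed frame 1947 mm long (x) by 881 mm wide (y). Four 73×73 mm corner posts, 395 mm tall, at the corners of the footprint. Four rails of 30 mm thickness and 125 mm height run between adjacent posts with their undersides at z = 215 mm, their outer faces flush with the outside of the frame (the two x-running rails run between the posts' inner faces; the two y-running rails run between the posts' inner faces). 10 slats, each 85 mm wide (x) and 19 mm thick, lie across the top of the two x-running rails, running the full 881 mm width of the frame in y; along x they sit between the end posts with a 86 mm gap after the −x posts and between neighbouring slats, leaving 91 mm before the +x posts.


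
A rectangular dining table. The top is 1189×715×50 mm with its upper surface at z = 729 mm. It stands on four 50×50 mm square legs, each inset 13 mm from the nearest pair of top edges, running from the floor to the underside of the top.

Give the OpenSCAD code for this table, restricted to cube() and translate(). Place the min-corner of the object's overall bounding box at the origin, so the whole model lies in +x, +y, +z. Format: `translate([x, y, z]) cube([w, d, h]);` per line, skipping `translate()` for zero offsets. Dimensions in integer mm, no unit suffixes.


translate([0, 0, 679]) cube([1189, 715, 50]);
translate([13, 13, 0]) cube([50, 50, 679]);
translate([1126, 13, 0]) cube([50, 50, 679]);
translate([13, 652, 0]) cube([50, 50, 679]);
translate([1126, 652, 0]) cube([50, 50, 679]);


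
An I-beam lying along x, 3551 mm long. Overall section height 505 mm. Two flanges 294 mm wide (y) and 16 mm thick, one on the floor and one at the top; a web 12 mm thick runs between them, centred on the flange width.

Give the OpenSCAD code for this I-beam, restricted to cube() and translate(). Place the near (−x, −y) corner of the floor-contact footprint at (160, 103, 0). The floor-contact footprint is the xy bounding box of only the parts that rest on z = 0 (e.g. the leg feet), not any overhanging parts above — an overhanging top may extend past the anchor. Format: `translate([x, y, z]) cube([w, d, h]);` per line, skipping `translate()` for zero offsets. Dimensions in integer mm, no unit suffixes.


translate([160, 103, 0]) cube([3551, 294, 16]);
translate([160, 244, 16]) cube([3551, 12, 473]);
translate([160, 103, 489]) cube([3551, 294, 16]);


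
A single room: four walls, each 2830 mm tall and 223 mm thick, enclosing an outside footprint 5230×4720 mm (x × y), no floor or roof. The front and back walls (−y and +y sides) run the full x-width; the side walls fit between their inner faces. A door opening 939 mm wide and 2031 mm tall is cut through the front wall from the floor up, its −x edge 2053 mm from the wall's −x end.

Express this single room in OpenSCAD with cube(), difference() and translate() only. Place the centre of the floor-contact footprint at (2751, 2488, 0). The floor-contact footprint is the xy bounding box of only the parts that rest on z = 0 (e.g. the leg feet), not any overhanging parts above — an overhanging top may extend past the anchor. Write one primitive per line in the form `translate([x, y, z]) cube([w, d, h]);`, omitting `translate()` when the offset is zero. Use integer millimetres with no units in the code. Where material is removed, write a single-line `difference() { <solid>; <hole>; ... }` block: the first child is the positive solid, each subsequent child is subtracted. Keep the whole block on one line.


difference() { translate([136, 128, 0]) cube([5230, 223, 2830]); translate([2189, 128, 0]) cube([939, 223, 2031]); }
translate([136, 4625, 0]) cube([5230, 223, 2830]);
translate([136, 351, 0]) cube([223, 4274, 2830]);
translate([5143, 351, 0]) cube([223, 4274, 2830]);


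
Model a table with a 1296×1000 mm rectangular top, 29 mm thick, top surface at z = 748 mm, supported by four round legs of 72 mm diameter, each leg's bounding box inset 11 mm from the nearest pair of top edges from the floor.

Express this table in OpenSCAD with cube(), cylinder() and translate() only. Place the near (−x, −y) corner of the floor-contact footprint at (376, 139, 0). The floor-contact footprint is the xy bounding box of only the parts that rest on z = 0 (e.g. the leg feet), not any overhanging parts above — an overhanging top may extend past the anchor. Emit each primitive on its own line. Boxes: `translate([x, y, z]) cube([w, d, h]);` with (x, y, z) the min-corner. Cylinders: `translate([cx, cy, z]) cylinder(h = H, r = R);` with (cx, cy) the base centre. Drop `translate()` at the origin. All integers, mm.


translate([365, 128, 719]) cube([1296, 1000, 29]);
translate([412, 175, 0]) cylinder(h = 719, r = 36);
translate([1614, 175, 0]) cylinder(h = 719, r = 36);
translate([412, 1081, 0]) cylinder(h = 719, r = 36);
translate([1614, 1081, 0]) cylinder(h = 719, r = 36);


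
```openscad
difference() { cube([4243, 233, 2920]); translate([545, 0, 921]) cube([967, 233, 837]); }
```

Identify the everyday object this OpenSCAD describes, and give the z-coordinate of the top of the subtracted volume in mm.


A wall with a window opening. The window head height is 1758 mm.

A wall with a rectangular opening subtracted — a window. Sill at z = 921, opening 837 mm tall, so the head is at 921 + 837 = 1758 mm.


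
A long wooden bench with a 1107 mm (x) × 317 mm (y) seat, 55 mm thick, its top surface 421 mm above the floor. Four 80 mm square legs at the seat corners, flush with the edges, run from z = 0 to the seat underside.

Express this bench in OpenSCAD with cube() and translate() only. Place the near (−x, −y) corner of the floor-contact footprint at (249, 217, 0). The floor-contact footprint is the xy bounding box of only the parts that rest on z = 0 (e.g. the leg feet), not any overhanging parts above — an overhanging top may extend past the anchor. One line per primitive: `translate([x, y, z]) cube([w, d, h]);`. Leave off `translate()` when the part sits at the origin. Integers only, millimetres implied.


translate([249, 217, 366]) cube([1107, 317, 55]);
translate([249, 217, 0]) cube([80, 80, 366]);
translate([249, 454, 0]) cube([80, 80, 366]);
translate([1276, 217, 0]) cube([80, 80, 366]);
translate([1276, 454, 0]) cube([80, 80, 366]);


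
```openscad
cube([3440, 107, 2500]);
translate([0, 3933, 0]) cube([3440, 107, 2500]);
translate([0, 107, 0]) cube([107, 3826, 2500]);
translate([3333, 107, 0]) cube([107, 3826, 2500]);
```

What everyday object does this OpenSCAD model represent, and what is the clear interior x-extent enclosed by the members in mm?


A house (or room) frame. The interior width is 3226 mm.

Four 2500 mm walls enclosing a rectangle with no floor or roof — a room or house frame. Outside width is 3440 mm and wall thickness is 107 mm, so the interior width is 3440 − 2 × 107 = 3226 mm.


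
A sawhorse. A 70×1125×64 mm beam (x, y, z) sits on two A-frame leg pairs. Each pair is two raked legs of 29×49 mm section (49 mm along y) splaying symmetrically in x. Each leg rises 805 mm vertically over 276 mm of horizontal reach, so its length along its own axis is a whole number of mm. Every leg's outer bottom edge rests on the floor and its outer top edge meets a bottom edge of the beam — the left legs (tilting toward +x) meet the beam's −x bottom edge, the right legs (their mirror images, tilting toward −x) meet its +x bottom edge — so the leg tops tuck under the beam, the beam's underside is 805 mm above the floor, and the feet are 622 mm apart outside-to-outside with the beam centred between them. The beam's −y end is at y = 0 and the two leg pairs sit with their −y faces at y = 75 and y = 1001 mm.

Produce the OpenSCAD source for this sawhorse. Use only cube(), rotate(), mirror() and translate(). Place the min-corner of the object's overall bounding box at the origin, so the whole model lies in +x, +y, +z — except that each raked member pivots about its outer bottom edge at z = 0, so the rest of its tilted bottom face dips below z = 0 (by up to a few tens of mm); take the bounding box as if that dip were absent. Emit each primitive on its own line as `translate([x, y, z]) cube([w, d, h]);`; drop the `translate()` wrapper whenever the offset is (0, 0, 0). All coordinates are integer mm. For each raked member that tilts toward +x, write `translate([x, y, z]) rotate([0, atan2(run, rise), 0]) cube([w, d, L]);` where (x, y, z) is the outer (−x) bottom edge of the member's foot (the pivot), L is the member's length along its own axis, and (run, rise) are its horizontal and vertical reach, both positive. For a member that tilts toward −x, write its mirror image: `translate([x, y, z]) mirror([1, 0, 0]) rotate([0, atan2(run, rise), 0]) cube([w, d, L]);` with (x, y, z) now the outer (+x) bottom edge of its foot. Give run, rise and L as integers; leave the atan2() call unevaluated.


translate([276, 0, 805]) cube([70, 1125, 64]);
translate([0, 75, 0]) rotate([0, atan2(276, 805), 0]) cube([29, 49, 851]);
translate([622, 75, 0]) mirror([1, 0, 0]) rotate([0, atan2(276, 805), 0]) cube([29, 49, 851]);
translate([0, 1001, 0]) rotate([0, atan2(276, 805), 0]) cube([29, 49, 851]);
translate([622, 1001, 0]) mirror([1, 0, 0]) rotate([0, atan2(276, 805), 0]) cube([29, 49, 851]);


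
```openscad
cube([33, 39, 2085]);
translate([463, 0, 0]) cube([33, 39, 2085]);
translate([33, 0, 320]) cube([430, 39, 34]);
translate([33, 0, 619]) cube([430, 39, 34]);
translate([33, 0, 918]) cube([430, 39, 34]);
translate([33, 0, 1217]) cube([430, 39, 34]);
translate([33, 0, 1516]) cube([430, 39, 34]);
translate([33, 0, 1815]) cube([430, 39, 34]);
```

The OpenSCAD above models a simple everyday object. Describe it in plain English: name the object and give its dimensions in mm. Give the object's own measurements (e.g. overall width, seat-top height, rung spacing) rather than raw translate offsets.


A straight ladder. Two 33×39 mm vertical rails, 2085 mm tall, stand 496 mm apart (outside-to-outside) with their front faces coplanar on the −y side. 6 rungs, each 39 mm deep and 34 mm tall, span between the inner faces of the rails, front faces flush with the rails. The lowest rung's underside is at z = 320 mm and rungs are spaced 299 mm apart (underside to underside).


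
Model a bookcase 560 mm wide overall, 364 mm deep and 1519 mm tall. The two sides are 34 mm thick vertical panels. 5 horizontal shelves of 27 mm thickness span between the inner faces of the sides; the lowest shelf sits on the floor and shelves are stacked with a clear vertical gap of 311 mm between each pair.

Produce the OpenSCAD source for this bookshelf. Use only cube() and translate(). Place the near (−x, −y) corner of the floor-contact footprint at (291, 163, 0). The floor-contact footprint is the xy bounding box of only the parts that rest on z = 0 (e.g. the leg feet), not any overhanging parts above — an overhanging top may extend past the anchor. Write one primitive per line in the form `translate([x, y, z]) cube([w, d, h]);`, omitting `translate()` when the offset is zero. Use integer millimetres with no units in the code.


translate([291, 163, 0]) cube([34, 364, 1519]);
translate([817, 163, 0]) cube([34, 364, 1519]);
translate([325, 163, 0]) cube([492, 364, 27]);
translate([325, 163, 338]) cube([492, 364, 27]);
translate([325, 163, 676]) cube([492, 364, 27]);
translate([325, 163, 1014]) cube([492, 364, 27]);
translate([325, 163, 1352]) cube([492, 364, 27]);


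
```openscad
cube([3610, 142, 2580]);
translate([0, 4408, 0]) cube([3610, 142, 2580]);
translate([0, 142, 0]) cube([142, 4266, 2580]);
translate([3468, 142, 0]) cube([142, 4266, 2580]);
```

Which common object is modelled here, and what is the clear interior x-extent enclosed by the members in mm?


A house (or room) frame. The interior width is 3326 mm.

Four 2580 mm walls enclosing a rectangle with no floor or roof — a room or house frame. Outside width is 3610 mm and wall thickness is 142 mm, so the interior width is 3610 − 2 × 142 = 3326 mm.


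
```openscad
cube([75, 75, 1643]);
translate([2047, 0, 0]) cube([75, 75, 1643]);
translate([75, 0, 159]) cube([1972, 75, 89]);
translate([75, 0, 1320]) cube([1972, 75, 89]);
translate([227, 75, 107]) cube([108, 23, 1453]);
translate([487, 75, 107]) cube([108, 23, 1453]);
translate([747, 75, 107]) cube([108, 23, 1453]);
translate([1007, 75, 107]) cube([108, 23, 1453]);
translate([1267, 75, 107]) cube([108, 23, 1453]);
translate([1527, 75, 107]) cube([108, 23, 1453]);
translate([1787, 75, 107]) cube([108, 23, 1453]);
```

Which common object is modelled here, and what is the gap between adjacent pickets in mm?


A fence section. The picket gap is 152 mm.

Two posts, two rails, 7 pickets — a fence section. Span 1972 mm holds 7 pickets of 108 mm with 8 equal gaps: ⌊(1972 − 7·108) / 8⌋ = 152 mm.


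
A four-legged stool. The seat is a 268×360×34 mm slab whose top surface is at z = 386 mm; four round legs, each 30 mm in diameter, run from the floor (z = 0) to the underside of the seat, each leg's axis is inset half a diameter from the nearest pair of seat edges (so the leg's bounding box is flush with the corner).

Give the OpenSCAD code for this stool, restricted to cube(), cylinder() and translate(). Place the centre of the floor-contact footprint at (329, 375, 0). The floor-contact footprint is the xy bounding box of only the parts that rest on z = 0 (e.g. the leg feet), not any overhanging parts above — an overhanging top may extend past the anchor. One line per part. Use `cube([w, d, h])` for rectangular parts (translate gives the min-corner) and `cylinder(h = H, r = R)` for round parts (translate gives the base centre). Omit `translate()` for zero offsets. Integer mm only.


// leg_h = 386 - 34 = 352
translate([195, 195, 352]) cube([268, 360, 34]);
translate([210, 210, 0]) cylinder(h = 352, r = 15);
translate([448, 210, 0]) cylinder(h = 352, r = 15);
translate([210, 540, 0]) cylinder(h = 352, r = 15);
translate([448, 540, 0]) cylinder(h = 352, r = 15);


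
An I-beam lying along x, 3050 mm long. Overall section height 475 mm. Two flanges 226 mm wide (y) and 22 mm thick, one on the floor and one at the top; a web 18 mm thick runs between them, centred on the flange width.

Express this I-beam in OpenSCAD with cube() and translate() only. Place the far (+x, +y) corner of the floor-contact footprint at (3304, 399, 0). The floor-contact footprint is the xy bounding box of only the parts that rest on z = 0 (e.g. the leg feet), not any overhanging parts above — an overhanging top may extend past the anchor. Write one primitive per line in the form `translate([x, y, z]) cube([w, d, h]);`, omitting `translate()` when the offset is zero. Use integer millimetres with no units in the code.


translate([254, 173, 0]) cube([3050, 226, 22]);
translate([254, 277, 22]) cube([3050, 18, 431]);
translate([254, 173, 453]) cube([3050, 226, 22]);


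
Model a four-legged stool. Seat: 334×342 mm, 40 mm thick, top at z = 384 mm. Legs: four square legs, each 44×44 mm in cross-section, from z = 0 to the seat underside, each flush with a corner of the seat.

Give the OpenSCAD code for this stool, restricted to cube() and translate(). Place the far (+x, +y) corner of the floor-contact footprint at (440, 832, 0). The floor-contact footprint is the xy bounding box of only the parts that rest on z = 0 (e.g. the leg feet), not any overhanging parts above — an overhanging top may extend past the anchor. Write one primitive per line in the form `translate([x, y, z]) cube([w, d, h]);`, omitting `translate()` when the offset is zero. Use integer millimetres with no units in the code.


translate([106, 490, 344]) cube([334, 342, 40]);
translate([106, 490, 0]) cube([44, 44, 344]);
translate([396, 490, 0]) cube([44, 44, 344]);
translate([106, 788, 0]) cube([44, 44, 344]);
translate([396, 788, 0]) cube([44, 44, 344]);


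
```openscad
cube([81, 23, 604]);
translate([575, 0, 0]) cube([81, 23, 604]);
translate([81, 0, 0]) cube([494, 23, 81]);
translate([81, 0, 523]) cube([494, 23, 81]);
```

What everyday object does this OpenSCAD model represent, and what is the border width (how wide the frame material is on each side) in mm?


A picture frame. The border width is 81 mm.

Four thin pieces enclosing a rectangular opening — a picture frame. The two full-height stiles are 604 mm tall; the top rail sits at z = 523 and is 81 mm tall, so the border above the opening is 604 − 523 = 81 mm, matching the stile x-width.


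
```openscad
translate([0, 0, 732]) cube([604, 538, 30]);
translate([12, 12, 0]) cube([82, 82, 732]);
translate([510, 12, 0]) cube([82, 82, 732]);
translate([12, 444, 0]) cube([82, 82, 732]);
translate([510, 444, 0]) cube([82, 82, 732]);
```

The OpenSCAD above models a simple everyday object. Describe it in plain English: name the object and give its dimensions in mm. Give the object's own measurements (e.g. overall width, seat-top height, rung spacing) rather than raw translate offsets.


A rectangular dining table. The top is 604×538×30 mm with its upper surface at z = 762 mm. It stands on four 82×82 mm square legs, each inset 12 mm from the nearest pair of top edges, running from the floor to the underside of the top.


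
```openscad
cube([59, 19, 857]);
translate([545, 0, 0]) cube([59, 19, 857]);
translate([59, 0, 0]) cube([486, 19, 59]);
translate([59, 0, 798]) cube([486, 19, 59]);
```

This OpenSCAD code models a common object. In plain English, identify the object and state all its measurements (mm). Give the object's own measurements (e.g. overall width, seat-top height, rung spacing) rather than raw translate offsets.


A rectangular picture frame lying in the x–z plane (depth along y). The opening is 486 mm wide (x) by 739 mm tall (z), surrounded by a border 59 mm wide on all four sides. The frame is 19 mm deep and is made of two full-height vertical stiles with two horizontal rails fitted between them.


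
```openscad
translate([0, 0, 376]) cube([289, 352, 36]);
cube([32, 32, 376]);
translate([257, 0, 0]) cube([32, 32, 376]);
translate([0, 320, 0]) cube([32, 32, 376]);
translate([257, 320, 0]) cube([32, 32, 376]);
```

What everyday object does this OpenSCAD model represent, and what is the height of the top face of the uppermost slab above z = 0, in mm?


A stool. The seat height is 412 mm.

A 289×352×36 slab at z = 376 on four corner posts — a stool. The seat top is 376 + 36 = 412 mm.


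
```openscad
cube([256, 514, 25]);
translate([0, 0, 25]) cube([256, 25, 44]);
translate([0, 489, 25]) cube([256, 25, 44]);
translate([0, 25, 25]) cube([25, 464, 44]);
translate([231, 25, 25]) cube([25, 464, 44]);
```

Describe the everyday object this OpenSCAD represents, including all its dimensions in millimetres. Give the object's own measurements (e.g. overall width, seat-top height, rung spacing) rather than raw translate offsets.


An open-topped rectangular box: outside dimensions 256×514×69 mm, with a uniform wall and base thickness of 25 mm. The base is a full 256×514 slab on the floor; four walls sit on top of the base. The front and back walls (the −y and +y sides) span the full width; the two side walls fit between them.


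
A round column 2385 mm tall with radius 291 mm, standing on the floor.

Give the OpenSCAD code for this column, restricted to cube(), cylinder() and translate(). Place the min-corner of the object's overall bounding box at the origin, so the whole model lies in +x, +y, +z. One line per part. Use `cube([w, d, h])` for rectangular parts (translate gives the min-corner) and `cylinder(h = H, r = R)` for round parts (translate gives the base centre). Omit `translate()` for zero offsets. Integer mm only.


translate([291, 291, 0]) cylinder(h = 2385, r = 291);


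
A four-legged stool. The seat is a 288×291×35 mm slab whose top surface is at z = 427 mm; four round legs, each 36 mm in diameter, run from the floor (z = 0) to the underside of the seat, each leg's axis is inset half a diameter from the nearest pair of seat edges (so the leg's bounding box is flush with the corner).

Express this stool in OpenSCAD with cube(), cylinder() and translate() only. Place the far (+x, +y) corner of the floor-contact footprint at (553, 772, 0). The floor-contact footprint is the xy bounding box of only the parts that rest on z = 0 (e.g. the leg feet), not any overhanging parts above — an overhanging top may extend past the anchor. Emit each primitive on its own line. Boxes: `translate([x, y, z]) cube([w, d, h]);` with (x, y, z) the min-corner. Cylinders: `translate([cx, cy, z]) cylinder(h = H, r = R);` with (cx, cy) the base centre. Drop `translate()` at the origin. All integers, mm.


translate([265, 481, 392]) cube([288, 291, 35]);
translate([283, 499, 0]) cylinder(h = 392, r = 18);
translate([535, 499, 0]) cylinder(h = 392, r = 18);
translate([283, 754, 0]) cylinder(h = 392, r = 18);
translate([535, 754, 0]) cylinder(h = 392, r = 18);


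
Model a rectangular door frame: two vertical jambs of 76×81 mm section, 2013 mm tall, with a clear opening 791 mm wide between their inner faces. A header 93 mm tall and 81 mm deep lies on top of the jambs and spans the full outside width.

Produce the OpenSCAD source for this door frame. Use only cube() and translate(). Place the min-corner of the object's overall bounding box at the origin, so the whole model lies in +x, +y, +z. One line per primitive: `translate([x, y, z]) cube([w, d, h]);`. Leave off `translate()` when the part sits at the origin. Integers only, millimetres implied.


cube([76, 81, 2013]);
translate([867, 0, 0]) cube([76, 81, 2013]);
translate([0, 0, 2013]) cube([943, 81, 93]);


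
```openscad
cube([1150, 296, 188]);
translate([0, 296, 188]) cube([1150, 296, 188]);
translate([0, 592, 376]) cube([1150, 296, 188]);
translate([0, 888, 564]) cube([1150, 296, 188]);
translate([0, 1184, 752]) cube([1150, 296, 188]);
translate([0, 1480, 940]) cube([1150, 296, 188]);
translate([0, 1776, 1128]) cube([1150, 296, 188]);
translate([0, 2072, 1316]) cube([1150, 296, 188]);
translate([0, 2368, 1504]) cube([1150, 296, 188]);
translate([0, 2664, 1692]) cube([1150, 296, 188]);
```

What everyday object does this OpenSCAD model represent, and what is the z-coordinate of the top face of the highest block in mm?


A staircase. The total rise is 1880 mm.

10 identical blocks, each offset up and back from the previous — a staircase. Each step is 188 mm tall and there are 10 of them, so the total rise is 10 × 188 = 1880 mm.


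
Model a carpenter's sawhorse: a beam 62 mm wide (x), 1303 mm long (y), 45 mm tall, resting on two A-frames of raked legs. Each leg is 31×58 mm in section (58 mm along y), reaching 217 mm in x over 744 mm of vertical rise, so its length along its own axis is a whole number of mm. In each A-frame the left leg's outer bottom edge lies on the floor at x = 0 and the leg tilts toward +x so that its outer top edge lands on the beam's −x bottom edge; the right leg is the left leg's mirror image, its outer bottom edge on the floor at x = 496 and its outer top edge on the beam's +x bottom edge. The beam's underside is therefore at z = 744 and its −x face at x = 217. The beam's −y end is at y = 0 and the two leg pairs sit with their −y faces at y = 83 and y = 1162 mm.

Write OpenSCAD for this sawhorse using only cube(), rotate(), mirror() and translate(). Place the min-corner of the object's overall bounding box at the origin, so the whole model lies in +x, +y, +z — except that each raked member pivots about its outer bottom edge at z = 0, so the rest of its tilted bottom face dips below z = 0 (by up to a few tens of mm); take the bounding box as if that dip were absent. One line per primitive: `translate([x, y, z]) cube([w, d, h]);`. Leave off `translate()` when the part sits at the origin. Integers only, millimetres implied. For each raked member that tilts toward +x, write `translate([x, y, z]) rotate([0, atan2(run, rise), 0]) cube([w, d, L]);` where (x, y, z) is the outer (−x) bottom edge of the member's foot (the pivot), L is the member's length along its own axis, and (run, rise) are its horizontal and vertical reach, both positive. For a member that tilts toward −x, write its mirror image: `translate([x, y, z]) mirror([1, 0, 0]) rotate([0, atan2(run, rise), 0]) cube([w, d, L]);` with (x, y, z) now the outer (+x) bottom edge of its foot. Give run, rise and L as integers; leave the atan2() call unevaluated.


translate([217, 0, 744]) cube([62, 1303, 45]);
translate([0, 83, 0]) rotate([0, atan2(217, 744), 0]) cube([31, 58, 775]);
translate([496, 83, 0]) mirror([1, 0, 0]) rotate([0, atan2(217, 744), 0]) cube([31, 58, 775]);
translate([0, 1162, 0]) rotate([0, atan2(217, 744), 0]) cube([31, 58, 775]);
translate([496, 1162, 0]) mirror([1, 0, 0]) rotate([0, atan2(217, 744), 0]) cube([31, 58, 775]);


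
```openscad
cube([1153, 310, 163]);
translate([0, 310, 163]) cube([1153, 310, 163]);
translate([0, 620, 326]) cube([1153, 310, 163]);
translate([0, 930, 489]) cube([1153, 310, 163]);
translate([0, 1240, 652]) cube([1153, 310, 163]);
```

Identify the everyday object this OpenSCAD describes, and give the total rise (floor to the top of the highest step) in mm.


A staircase. The total rise is 815 mm.

5 identical blocks, each offset up and back from the previous — a staircase. Each step is 163 mm tall and there are 5 of them, so the total rise is 5 × 163 = 815 mm.


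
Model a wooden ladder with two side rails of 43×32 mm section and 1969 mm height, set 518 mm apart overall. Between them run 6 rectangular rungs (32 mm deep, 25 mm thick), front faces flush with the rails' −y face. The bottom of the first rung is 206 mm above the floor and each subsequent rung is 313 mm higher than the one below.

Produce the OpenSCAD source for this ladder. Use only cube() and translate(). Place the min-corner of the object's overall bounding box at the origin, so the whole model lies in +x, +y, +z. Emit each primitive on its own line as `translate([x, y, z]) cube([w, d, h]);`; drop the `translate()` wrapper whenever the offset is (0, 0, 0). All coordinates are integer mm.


cube([43, 32, 1969]);
translate([475, 0, 0]) cube([43, 32, 1969]);
translate([43, 0, 206]) cube([432, 32, 25]);
translate([43, 0, 519]) cube([432, 32, 25]);
translate([43, 0, 832]) cube([432, 32, 25]);
translate([43, 0, 1145]) cube([432, 32, 25]);
translate([43, 0, 1458]) cube([432, 32, 25]);
translate([43, 0, 1771]) cube([432, 32, 25]);


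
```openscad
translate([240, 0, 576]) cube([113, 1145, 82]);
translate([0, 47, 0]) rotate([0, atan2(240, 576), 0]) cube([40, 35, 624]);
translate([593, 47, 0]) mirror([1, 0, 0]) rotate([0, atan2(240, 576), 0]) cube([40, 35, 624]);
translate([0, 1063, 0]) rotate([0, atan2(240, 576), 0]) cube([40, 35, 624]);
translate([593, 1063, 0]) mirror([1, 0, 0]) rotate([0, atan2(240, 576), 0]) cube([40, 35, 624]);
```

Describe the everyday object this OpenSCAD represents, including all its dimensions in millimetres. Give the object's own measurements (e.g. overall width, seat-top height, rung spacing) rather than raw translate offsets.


A sawhorse. A 113×1145×82 mm beam (x, y, z) sits on two A-frame leg pairs. Each pair is two raked legs of 40×35 mm section (35 mm along y) splaying symmetrically in x. Each leg rises 576 mm vertically over 240 mm of horizontal reach and is 624 mm long along its own axis. Every leg's outer bottom edge rests on the floor and its outer top edge meets a bottom edge of the beam — the left legs (tilting toward +x) meet the beam's −x bottom edge, the right legs (their mirror images, tilting toward −x) meet its +x bottom edge — so the leg tops tuck under the beam, the beam's underside is 576 mm above the floor, and the feet are 593 mm apart outside-to-outside with the beam centred between them. The two leg pairs are set in 47 mm from either end of the beam.


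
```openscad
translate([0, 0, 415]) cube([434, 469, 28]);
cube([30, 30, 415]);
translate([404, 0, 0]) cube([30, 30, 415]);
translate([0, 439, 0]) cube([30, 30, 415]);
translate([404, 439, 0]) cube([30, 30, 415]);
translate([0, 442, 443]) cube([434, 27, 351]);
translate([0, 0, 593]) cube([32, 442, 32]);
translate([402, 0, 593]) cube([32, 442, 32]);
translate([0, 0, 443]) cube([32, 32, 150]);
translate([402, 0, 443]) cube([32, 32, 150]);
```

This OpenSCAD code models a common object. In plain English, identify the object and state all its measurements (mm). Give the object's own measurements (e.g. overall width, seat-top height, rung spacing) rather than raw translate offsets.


A chair. The seat is a 434×469×28 mm slab with its top at z = 443 mm, on four 30×30 mm corner legs (flush with the seat edges, standing on z = 0). A flat backrest 27 mm thick, 351 mm tall, spans the full seat width and rises from the seat top along its +y edge, rear face flush with the rear of the seat. Two armrests of 32×32 mm section run along each side from the seat's front edge to the front of the backrest, top faces 182 mm above the seat top and outer faces flush with the seat's x-edges; a 32×32 mm post under the front of each armrest stands on the seat at the front corner.


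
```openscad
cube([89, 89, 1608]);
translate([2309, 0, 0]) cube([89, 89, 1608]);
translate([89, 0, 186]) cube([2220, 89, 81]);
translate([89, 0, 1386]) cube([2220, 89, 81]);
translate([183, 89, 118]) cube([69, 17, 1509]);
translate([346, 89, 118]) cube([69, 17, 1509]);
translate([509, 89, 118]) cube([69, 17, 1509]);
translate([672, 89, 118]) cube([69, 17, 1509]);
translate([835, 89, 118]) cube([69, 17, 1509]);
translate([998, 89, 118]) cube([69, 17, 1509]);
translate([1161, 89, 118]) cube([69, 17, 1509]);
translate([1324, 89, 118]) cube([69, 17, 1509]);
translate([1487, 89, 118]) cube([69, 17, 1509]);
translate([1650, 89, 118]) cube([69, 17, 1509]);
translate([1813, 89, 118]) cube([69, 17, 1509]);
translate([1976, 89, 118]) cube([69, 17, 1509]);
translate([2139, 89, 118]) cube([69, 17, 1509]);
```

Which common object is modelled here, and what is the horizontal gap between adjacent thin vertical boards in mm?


A fence section. The picket gap is 94 mm.

Two posts, two rails, 13 pickets — a fence section. Span 2220 mm holds 13 pickets of 69 mm with 14 equal gaps: ⌊(2220 − 13·69) / 14⌋ = 94 mm.


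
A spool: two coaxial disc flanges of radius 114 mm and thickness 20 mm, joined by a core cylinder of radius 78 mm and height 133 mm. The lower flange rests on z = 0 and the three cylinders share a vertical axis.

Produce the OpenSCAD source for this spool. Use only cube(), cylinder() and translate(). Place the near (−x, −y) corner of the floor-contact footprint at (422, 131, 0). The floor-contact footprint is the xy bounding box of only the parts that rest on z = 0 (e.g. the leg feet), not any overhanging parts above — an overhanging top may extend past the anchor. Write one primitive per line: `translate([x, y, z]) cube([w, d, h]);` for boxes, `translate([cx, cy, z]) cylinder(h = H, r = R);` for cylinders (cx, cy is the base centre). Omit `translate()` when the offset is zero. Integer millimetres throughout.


translate([536, 245, 0]) cylinder(h = 20, r = 114);
translate([536, 245, 20]) cylinder(h = 133, r = 78);
translate([536, 245, 153]) cylinder(h = 20, r = 114);


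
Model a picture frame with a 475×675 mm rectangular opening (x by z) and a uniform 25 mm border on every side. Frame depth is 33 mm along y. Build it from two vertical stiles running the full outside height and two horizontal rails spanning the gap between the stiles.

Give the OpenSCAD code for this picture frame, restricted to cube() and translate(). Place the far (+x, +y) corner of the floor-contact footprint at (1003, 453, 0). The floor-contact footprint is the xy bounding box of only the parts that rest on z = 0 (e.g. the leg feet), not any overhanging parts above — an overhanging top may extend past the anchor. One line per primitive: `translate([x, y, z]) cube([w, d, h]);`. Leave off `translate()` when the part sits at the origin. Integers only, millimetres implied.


translate([478, 420, 0]) cube([25, 33, 725]);
translate([978, 420, 0]) cube([25, 33, 725]);
translate([503, 420, 0]) cube([475, 33, 25]);
translate([503, 420, 700]) cube([475, 33, 25]);


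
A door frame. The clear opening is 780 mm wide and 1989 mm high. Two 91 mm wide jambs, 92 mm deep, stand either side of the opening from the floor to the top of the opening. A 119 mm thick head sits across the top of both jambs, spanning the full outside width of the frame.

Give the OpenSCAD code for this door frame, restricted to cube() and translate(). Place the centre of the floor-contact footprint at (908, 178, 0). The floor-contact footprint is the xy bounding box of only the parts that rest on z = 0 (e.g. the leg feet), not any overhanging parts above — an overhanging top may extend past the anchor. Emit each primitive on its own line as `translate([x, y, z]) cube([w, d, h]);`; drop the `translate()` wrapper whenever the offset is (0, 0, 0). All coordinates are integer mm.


translate([427, 132, 0]) cube([91, 92, 1989]);
translate([1298, 132, 0]) cube([91, 92, 1989]);
translate([427, 132, 1989]) cube([962, 92, 119]);


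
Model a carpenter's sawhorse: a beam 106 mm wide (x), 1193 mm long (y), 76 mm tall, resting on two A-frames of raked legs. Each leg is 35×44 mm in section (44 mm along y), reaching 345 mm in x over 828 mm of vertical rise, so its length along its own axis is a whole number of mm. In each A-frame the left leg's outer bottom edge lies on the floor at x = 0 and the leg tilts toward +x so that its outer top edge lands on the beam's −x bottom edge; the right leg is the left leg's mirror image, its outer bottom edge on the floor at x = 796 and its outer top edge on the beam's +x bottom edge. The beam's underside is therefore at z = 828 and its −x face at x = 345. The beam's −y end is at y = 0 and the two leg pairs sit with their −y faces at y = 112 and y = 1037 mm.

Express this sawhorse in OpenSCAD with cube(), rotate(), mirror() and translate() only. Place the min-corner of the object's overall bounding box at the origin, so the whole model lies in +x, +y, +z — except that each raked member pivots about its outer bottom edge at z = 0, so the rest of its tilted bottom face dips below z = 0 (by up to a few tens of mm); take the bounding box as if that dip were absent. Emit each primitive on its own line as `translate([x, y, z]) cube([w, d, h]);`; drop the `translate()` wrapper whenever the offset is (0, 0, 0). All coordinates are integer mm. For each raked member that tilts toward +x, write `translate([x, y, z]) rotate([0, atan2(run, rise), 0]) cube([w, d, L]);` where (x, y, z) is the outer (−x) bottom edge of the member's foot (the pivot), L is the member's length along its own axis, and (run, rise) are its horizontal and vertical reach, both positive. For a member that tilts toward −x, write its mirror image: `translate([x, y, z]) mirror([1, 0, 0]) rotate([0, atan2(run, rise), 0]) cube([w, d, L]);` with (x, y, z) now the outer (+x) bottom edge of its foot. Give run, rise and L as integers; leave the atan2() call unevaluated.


// leg length = √(345² + 828²) = 897
// right-leg outer foot x = 2·345 + 106 = 796
// beam min-corner = (345, 0, 828)
translate([345, 0, 828]) cube([106, 1193, 76]);
translate([0, 112, 0]) rotate([0, atan2(345, 828), 0]) cube([35, 44, 897]);
translate([796, 112, 0]) mirror([1, 0, 0]) rotate([0, atan2(345, 828), 0]) cube([35, 44, 897]);
translate([0, 1037, 0]) rotate([0, atan2(345, 828), 0]) cube([35, 44, 897]);
translate([796, 1037, 0]) mirror([1, 0, 0]) rotate([0, atan2(345, 828), 0]) cube([35, 44, 897]);


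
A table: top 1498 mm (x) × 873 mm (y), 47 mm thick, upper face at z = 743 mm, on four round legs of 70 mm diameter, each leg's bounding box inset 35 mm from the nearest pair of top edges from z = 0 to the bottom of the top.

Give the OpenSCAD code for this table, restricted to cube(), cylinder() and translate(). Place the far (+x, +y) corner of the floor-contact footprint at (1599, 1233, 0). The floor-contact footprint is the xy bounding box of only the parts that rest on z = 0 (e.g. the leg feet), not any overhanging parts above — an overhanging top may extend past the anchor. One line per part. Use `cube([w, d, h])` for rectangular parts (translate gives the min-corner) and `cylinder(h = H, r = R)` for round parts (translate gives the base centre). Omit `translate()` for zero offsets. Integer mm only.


translate([136, 395, 696]) cube([1498, 873, 47]);
translate([206, 465, 0]) cylinder(h = 696, r = 35);
translate([1564, 465, 0]) cylinder(h = 696, r = 35);
translate([206, 1198, 0]) cylinder(h = 696, r = 35);
translate([1564, 1198, 0]) cylinder(h = 696, r = 35);


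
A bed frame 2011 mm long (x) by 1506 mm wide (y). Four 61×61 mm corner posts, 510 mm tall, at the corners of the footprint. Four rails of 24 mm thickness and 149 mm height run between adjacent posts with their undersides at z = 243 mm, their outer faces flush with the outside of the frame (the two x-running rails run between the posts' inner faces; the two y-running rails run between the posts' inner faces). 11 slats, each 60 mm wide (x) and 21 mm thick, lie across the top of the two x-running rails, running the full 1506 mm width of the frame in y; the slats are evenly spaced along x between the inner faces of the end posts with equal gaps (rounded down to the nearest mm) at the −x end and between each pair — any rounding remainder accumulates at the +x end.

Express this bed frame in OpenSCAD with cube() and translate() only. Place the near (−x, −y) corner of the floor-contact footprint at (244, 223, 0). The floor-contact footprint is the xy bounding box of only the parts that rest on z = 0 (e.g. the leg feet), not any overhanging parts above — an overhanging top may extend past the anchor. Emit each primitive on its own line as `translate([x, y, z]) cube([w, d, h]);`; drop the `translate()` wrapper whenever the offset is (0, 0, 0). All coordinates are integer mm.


translate([244, 223, 0]) cube([61, 61, 510]);
translate([244, 1668, 0]) cube([61, 61, 510]);
translate([2194, 223, 0]) cube([61, 61, 510]);
translate([2194, 1668, 0]) cube([61, 61, 510]);
translate([305, 223, 243]) cube([1889, 24, 149]);
translate([305, 1705, 243]) cube([1889, 24, 149]);
translate([244, 284, 243]) cube([24, 1384, 149]);
translate([2231, 284, 243]) cube([24, 1384, 149]);
translate([407, 223, 392]) cube([60, 1506, 21]);
translate([569, 223, 392]) cube([60, 1506, 21]);
translate([731, 223, 392]) cube([60, 1506, 21]);
translate([893, 223, 392]) cube([60, 1506, 21]);
translate([1055, 223, 392]) cube([60, 1506, 21]);
translate([1217, 223, 392]) cube([60, 1506, 21]);
translate([1379, 223, 392]) cube([60, 1506, 21]);
translate([1541, 223, 392]) cube([60, 1506, 21]);
translate([1703, 223, 392]) cube([60, 1506, 21]);
translate([1865, 223, 392]) cube([60, 1506, 21]);
translate([2027, 223, 392]) cube([60, 1506, 21]);


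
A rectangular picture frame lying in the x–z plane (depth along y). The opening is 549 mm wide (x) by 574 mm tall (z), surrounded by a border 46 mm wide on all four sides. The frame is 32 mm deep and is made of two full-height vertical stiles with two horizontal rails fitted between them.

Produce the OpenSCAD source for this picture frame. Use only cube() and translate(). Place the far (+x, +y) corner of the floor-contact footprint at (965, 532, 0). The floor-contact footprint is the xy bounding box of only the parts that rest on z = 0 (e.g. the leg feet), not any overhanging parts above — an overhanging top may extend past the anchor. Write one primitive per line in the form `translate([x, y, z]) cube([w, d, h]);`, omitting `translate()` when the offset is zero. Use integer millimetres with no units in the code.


translate([324, 500, 0]) cube([46, 32, 666]);
translate([919, 500, 0]) cube([46, 32, 666]);
translate([370, 500, 0]) cube([549, 32, 46]);
translate([370, 500, 620]) cube([549, 32, 46]);
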